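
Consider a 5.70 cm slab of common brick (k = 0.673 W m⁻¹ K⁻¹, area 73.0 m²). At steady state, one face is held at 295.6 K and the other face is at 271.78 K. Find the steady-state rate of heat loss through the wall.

Q = kA·ΔT/L = 0.673 × 73.0 × |295.6 K − 271.78 K| / 0.0570 = 20500 W

Q = 20500 W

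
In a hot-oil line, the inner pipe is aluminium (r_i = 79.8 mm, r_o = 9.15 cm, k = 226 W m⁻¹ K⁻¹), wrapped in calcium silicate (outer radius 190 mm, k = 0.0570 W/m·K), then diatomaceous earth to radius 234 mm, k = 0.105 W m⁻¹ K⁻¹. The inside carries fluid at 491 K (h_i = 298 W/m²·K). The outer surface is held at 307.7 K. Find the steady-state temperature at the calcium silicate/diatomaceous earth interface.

T = 332.2 K

Treat each layer as a resistance in series:
  R'_conv,in = 1/(2πr h) = 1/(2π·0.0798·298) = 0.006693 m·K/W
  R'_aluminium = ln(0.0915/0.0798)/(2πk) = 0.1368/(2π·226) = 9.635×10^-5 m·K/W
  R'_calcium silicate = ln(0.190/0.0915)/(2πk) = 0.7307/(2π·0.0570) = 2.040 m·K/W
  R'_diatomaceous earth = ln(0.234/0.190)/(2πk) = 0.2083/(2π·0.105) = 0.3157 m·K/W
ΣR = 0.006693 + 9.635×10^-5 + 2.040 + 0.3157 = 2.362 m·K/W
Q' = ΔT/ΣR = (491 K − 307.7 K)/2.362 = 77.60 W/m
From the inner boundary to the calcium silicate/diatomaceous earth interface, ΣR_partial = 2.047 m·K/W.
T_interface = T_in − Q'·ΣR_partial = 491 K − (77.60)(2.047) = 332.2 K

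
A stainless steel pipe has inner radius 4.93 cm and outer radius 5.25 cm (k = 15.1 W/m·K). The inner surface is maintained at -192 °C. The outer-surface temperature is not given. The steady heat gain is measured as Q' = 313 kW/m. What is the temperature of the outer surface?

Series resistances:
  R'_stainless steel = ln(0.0525/0.0493)/(2πk) = 0.06289/(2π·15.1) = 6.629×10^-4 m·K/W
ΣR = 6.629×10^-4 m·K/W
ΔT = Q'·ΣR = 3.13×10^5 × 6.629×10^-4 = 207.5 K
Heat flows inward, so T_out = T_in + ΔT = -192 + 207.5 = 15.5 °C

T_out = 15.5 °C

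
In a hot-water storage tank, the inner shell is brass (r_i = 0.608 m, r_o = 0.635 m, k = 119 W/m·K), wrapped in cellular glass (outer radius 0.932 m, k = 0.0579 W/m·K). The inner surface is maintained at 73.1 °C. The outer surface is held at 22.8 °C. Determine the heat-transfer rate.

Q = 72.9 W

Treat each layer as a resistance in series:
  R_brass = (1/0.608 − 1/0.635)/(4πk) = 0.06993/(4π·119) = 4.677×10^-5 K/W
  R_cellular glass = (1/0.635 − 1/0.932)/(4πk) = 0.5018/(4π·0.0579) = 0.6897 K/W
ΣR = 4.677×10^-5 + 0.6897 = 0.6897 K/W
Q = ΔT/ΣR = (73.1 °C − 22.8 °C)/0.6897 = 72.9 W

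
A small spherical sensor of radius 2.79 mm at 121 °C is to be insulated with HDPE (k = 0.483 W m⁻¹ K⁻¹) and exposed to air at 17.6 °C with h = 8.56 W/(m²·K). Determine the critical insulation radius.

r_cr = 11.3 cm

For a sphere, r_cr = 2k_ins/h = 2·0.483/8.56 = 0.113 m = 11.3 cm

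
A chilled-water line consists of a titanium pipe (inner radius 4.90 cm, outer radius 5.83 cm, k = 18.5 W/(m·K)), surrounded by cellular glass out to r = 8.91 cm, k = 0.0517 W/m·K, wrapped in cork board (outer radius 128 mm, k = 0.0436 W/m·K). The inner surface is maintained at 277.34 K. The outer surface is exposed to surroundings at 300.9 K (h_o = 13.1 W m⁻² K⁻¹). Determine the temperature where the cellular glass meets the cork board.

T = 288.6 K

Series thermal resistances, inner to outer:
  R'_titanium = ln(0.0583/0.0490)/(2πk) = 0.1738/(2π·18.5) = 0.001495 m·K/W
  R'_cellular glass = ln(0.0891/0.0583)/(2πk) = 0.4242/(2π·0.0517) = 1.306 m·K/W
  R'_cork board = ln(0.128/0.0891)/(2πk) = 0.3623/(2π·0.0436) = 1.322 m·K/W
  R'_conv,out = 1/(2πr h) = 1/(2π·0.128·13.1) = 0.09492 m·K/W
ΣR = 0.001495 + 1.306 + 1.322 + 0.09492 = 2.724 m·K/W
Q' = ΔT/ΣR = (277.34 K − 300.9 K)/2.724 = -8.649 W/m
From the inner boundary to the cellular glass/cork board interface, ΣR_partial = 1.307 m·K/W.
T_interface = T_in − Q'·ΣR_partial = 277.34 K − (-8.649)(1.307) = 288.6 K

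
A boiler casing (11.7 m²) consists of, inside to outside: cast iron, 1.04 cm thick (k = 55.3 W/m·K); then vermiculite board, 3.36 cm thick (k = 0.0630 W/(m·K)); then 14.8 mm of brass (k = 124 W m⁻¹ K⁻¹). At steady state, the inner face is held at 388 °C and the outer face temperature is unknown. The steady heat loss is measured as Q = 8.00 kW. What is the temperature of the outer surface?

T_out = 23.1 °C

Series resistances:
  R_cast iron = L/(kA) = 0.0104/(55.3·11.7) = 1.607×10^-5 K/W
  R_vermiculite board = L/(kA) = 0.0336/(0.0630·11.7) = 0.04558 K/W
  R_brass = L/(kA) = 0.0148/(124·11.7) = 1.020×10^-5 K/W
ΣR = 0.04561 K/W
ΔT = Q·ΣR = 8000 × 0.04561 = 364.9 K
Heat flows outward, so T_out = T_in − ΔT = 388 − 364.9 = 23.1 °C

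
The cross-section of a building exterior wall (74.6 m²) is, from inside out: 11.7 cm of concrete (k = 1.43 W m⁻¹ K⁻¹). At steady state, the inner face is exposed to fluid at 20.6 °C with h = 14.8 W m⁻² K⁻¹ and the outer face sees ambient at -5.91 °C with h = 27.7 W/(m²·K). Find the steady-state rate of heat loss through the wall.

Q = 10.7 kW

Treat each layer as a resistance in series:
  R_conv,in = 1/(hA) = 1/(14.8·74.6) = 9.057×10^-4 K/W
  R_concrete = L/(kA) = 0.117/(1.43·74.6) = 0.001097 K/W
  R_conv,out = 1/(hA) = 1/(27.7·74.6) = 4.839×10^-4 K/W
ΣR = 9.057×10^-4 + 0.001097 + 4.839×10^-4 = 0.002487 K/W
Q = ΔT/ΣR = (20.6 °C − -5.91 °C)/0.002487 = 10700 W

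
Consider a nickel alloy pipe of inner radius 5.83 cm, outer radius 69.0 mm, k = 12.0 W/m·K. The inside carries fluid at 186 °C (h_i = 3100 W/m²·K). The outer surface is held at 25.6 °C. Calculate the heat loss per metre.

Q' = 51.5 kW/m

Treat each layer as a resistance in series:
  R'_conv,in = 1/(2πr h) = 1/(2π·0.0583·3100) = 8.806×10^-4 m·K/W
  R'_nickel alloy = ln(0.0690/0.0583)/(2πk) = 0.1685/(2π·12.0) = 0.002235 m·K/W
ΣR = 8.806×10^-4 + 0.002235 = 0.003116 m·K/W
Q' = ΔT/ΣR = (186 °C − 25.6 °C)/0.003116 = 51500 W/m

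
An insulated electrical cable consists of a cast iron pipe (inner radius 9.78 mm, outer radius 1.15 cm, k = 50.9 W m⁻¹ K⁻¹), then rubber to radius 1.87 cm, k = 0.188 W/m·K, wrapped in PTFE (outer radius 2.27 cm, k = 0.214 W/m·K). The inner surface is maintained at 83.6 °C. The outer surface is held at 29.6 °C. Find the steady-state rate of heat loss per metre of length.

Q' = 97.1 W/m

Series thermal resistances, inner to outer:
  R'_cast iron = ln(0.0115/0.00978)/(2πk) = 0.1620/(2π·50.9) = 5.066×10^-4 m·K/W
  R'_rubber = ln(0.0187/0.0115)/(2πk) = 0.4862/(2π·0.188) = 0.4116 m·K/W
  R'_PTFE = ln(0.0227/0.0187)/(2πk) = 0.1938/(2π·0.214) = 0.1442 m·K/W
ΣR = 5.066×10^-4 + 0.4116 + 0.1442 = 0.5563 m·K/W
Q' = ΔT/ΣR = (83.6 °C − 29.6 °C)/0.5563 = 97.1 W/m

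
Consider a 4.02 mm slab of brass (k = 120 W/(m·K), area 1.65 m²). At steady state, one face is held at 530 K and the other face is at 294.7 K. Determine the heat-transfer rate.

Q = kA·ΔT/L = 120 × 1.65 × |530 K − 294.7 K| / 0.00402 = 1.16×10^7 W

Q = 11600 kW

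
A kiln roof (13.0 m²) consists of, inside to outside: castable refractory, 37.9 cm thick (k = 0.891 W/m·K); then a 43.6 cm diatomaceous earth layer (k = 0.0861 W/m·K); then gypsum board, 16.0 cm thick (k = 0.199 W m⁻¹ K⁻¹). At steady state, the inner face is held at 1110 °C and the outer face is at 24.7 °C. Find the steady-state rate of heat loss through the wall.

Series thermal resistances, inner to outer:
  R_castable refractory = L/(kA) = 0.379/(0.891·13.0) = 0.03272 K/W
  R_diatomaceous earth = L/(kA) = 0.436/(0.0861·13.0) = 0.3895 K/W
  R_gypsum board = L/(kA) = 0.160/(0.199·13.0) = 0.06185 K/W
ΣR = 0.03272 + 0.3895 + 0.06185 = 0.4841 K/W
Q = ΔT/ΣR = (1110 °C − 24.7 °C)/0.4841 = 2240 W

Q = 2240 W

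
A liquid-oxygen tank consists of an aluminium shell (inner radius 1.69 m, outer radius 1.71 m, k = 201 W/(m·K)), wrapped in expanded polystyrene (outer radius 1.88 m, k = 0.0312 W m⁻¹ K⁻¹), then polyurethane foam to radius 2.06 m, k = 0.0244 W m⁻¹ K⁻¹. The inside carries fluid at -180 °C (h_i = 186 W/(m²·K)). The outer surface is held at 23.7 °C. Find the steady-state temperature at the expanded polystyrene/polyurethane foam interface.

Treat each layer as a resistance in series:
  R_conv,in = 1/(4πr²h) = 1/(4π·1.69²·186) = 1.498×10^-4 K/W
  R_aluminium = (1/1.69 − 1/1.71)/(4πk) = 0.006921/(4π·201) = 2.740×10^-6 K/W
  R_expanded polystyrene = (1/1.71 − 1/1.88)/(4πk) = 0.05288/(4π·0.0312) = 0.1349 K/W
  R_polyurethane foam = (1/1.88 − 1/2.06)/(4πk) = 0.04648/(4π·0.0244) = 0.1516 K/W
ΣR = 1.498×10^-4 + 2.740×10^-6 + 0.1349 + 0.1516 = 0.2867 K/W
Q = ΔT/ΣR = (-180 °C − 23.7 °C)/0.2867 = -710.5 W
From the inner boundary to the expanded polystyrene/polyurethane foam interface, ΣR_partial = 0.1351 K/W.
T_interface = T_in − Q·ΣR_partial = -180 °C − (-710.5)(0.1351) = -84.0 °C

T = -84.0 °C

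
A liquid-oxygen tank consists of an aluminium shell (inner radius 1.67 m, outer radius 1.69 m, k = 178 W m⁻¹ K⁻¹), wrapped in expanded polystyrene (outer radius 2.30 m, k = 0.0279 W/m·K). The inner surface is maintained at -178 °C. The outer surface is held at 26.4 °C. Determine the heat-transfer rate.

Series thermal resistances, inner to outer:
  R_aluminium = (1/1.67 − 1/1.69)/(4πk) = 0.007086/(4π·178) = 3.168×10^-6 K/W
  R_expanded polystyrene = (1/1.69 − 1/2.30)/(4πk) = 0.1569/(4π·0.0279) = 0.4476 K/W
ΣR = 3.168×10^-6 + 0.4476 = 0.4476 K/W
Q = ΔT/ΣR = (-178 °C − 26.4 °C)/0.4476 = -457 W
(Negative Q ⇒ heat flows inward; heat gain = 457 W.)

Q = 457 W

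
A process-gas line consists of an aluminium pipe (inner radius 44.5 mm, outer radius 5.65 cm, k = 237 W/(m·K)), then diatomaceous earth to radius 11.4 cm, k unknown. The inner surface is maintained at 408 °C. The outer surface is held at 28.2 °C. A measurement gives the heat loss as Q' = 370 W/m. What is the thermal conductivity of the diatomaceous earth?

k = 0.109 W/m·K

ΣR = ΔT/Q' = |408 − 28.2|/370 = 1.026 m·K/W
Known resistances:
  R'_aluminium = ln(0.0565/0.0445)/(2πk) = 0.2388/(2π·237) = 1.603×10^-4 m·K/W
R_diatomaceous earth = ΣR − ΣR_known = 1.026 − 1.603×10^-4 = 1.026 m·K/W
ln(r₂/r₁)/(2πk) = 1.026 ⇒ k = 0.7020/(2π·1.026) = 0.109 W/m·K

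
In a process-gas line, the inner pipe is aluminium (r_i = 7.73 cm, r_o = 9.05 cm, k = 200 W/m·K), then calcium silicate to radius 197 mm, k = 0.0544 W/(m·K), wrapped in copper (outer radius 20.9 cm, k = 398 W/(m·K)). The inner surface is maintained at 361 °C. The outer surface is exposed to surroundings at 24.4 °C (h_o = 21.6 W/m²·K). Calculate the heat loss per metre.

Treat each layer as a resistance in series:
  R'_aluminium = ln(0.0905/0.0773)/(2πk) = 0.1577/(2π·200) = 1.255×10^-4 m·K/W
  R'_calcium silicate = ln(0.197/0.0905)/(2πk) = 0.7779/(2π·0.0544) = 2.276 m·K/W
  R'_copper = ln(0.209/0.197)/(2πk) = 0.05913/(2π·398) = 2.365×10^-5 m·K/W
  R'_conv,out = 1/(2πr h) = 1/(2π·0.209·21.6) = 0.03525 m·K/W
ΣR = 1.255×10^-4 + 2.276 + 2.365×10^-5 + 0.03525 = 2.311 m·K/W
Q' = ΔT/ΣR = (361 °C − 24.4 °C)/2.311 = 146 W/m

Q' = 146 W/m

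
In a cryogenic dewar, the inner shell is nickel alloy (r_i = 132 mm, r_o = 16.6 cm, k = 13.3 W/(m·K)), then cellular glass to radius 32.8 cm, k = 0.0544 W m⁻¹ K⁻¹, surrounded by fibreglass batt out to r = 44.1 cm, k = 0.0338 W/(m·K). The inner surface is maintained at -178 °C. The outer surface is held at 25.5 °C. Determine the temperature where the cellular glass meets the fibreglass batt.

T = -34.9 °C

Treat each layer as a resistance in series:
  R_nickel alloy = (1/0.132 − 1/0.166)/(4πk) = 1.552/(4π·13.3) = 0.009284 K/W
  R_cellular glass = (1/0.166 − 1/0.328)/(4πk) = 2.975/(4π·0.0544) = 4.352 K/W
  R_fibreglass batt = (1/0.328 − 1/0.441)/(4πk) = 0.7812/(4π·0.0338) = 1.839 K/W
ΣR = 0.009284 + 4.352 + 1.839 = 6.200 K/W
Q = ΔT/ΣR = (-178 °C − 25.5 °C)/6.200 = -32.82 W
From the inner boundary to the cellular glass/fibreglass batt interface, ΣR_partial = 4.361 K/W.
T_interface = T_in − Q·ΣR_partial = -178 °C − (-32.82)(4.361) = -34.9 °C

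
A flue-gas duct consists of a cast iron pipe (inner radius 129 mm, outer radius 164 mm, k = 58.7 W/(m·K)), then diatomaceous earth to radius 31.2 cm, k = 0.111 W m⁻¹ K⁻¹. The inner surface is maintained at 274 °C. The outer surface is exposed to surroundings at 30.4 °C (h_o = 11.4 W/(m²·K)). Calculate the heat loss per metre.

Q' = 252 W/m

Treat each layer as a resistance in series:
  R'_cast iron = ln(0.164/0.129)/(2πk) = 0.2401/(2π·58.7) = 6.509×10^-4 m·K/W
  R'_diatomaceous earth = ln(0.312/0.164)/(2πk) = 0.6431/(2π·0.111) = 0.9221 m·K/W
  R'_conv,out = 1/(2πr h) = 1/(2π·0.312·11.4) = 0.04475 m·K/W
ΣR = 6.509×10^-4 + 0.9221 + 0.04475 = 0.9675 m·K/W
Q' = ΔT/ΣR = (274 °C − 30.4 °C)/0.9675 = 252 W/m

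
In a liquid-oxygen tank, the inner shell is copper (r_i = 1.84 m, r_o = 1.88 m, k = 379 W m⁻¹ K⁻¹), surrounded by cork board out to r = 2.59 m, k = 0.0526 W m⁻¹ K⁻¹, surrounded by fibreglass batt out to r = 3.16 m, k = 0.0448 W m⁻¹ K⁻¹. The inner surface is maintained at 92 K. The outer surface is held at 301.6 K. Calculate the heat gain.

Q = 609 W

Treat each layer as a resistance in series:
  R_copper = (1/1.84 − 1/1.88)/(4πk) = 0.01156/(4π·379) = 2.428×10^-6 K/W
  R_cork board = (1/1.88 − 1/2.59)/(4πk) = 0.1458/(4π·0.0526) = 0.2206 K/W
  R_fibreglass batt = (1/2.59 − 1/3.16)/(4πk) = 0.06964/(4π·0.0448) = 0.1237 K/W
ΣR = 2.428×10^-6 + 0.2206 + 0.1237 = 0.3443 K/W
Q = ΔT/ΣR = (92 K − 301.6 K)/0.3443 = -609 W
(Negative Q ⇒ heat flows inward; heat gain = 609 W.)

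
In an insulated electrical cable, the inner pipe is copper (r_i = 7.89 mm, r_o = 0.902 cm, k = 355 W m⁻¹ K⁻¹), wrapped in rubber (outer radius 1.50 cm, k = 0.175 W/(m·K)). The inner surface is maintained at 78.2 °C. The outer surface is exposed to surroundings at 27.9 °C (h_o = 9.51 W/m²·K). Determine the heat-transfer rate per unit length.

Series thermal resistances, inner to outer:
  R'_copper = ln(0.00902/0.00789)/(2πk) = 0.1338/(2π·355) = 6.001×10^-5 m·K/W
  R'_rubber = ln(0.0150/0.00902)/(2πk) = 0.5086/(2π·0.175) = 0.4626 m·K/W
  R'_conv,out = 1/(2πr h) = 1/(2π·0.0150·9.51) = 1.116 m·K/W
ΣR = 6.001×10^-5 + 0.4626 + 1.116 = 1.579 m·K/W
Q' = ΔT/ΣR = (78.2 °C − 27.9 °C)/1.579 = 31.9 W/m

Q' = 31.9 W/m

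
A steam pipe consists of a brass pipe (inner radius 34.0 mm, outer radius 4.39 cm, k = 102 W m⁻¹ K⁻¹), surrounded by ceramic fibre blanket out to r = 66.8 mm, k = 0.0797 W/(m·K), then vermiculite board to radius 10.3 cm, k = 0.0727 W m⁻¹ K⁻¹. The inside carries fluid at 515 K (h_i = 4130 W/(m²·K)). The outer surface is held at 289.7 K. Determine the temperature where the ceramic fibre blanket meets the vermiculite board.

T = 409 K

Series thermal resistances, inner to outer:
  R'_conv,in = 1/(2πr h) = 1/(2π·0.0340·4130) = 0.001133 m·K/W
  R'_brass = ln(0.0439/0.0340)/(2πk) = 0.2556/(2π·102) = 3.988×10^-4 m·K/W
  R'_ceramic fibre blanket = ln(0.0668/0.0439)/(2πk) = 0.4198/(2π·0.0797) = 0.8383 m·K/W
  R'_vermiculite board = ln(0.103/0.0668)/(2πk) = 0.4330/(2π·0.0727) = 0.9480 m·K/W
ΣR = 0.001133 + 3.988×10^-4 + 0.8383 + 0.9480 = 1.788 m·K/W
Q' = ΔT/ΣR = (515 K − 289.7 K)/1.788 = 126.0 W/m
From the inner boundary to the ceramic fibre blanket/vermiculite board interface, ΣR_partial = 0.8398 m·K/W.
T_interface = T_in − Q'·ΣR_partial = 515 K − (126.0)(0.8398) = 409 K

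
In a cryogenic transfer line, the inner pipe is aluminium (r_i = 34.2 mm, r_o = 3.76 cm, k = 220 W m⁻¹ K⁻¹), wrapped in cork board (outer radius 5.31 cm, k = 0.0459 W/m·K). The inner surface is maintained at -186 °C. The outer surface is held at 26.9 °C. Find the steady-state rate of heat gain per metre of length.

Treat each layer as a resistance in series:
  R'_aluminium = ln(0.0376/0.0342)/(2πk) = 0.09478/(2π·220) = 6.857×10^-5 m·K/W
  R'_cork board = ln(0.0531/0.0376)/(2πk) = 0.3452/(2π·0.0459) = 1.197 m·K/W
ΣR = 6.857×10^-5 + 1.197 = 1.197 m·K/W
Q' = ΔT/ΣR = (-186 °C − 26.9 °C)/1.197 = -178 W/m
(Negative Q' ⇒ heat flows inward; heat gain = 178 W/m.)

Q' = 178 W/m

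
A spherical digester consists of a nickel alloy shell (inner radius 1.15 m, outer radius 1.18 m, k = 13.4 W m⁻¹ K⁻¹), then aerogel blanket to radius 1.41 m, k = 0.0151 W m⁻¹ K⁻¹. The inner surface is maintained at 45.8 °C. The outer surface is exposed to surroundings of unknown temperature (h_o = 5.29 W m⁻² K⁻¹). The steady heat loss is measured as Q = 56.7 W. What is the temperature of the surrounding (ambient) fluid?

T_out = 4.06 °C

Sum the resistances:
  R_nickel alloy = (1/1.15 − 1/1.18)/(4πk) = 0.02211/(4π·13.4) = 1.313×10^-4 K/W
  R_aerogel blanket = (1/1.18 − 1/1.41)/(4πk) = 0.1382/(4π·0.0151) = 0.7285 K/W
  R_conv,out = 1/(4πr²h) = 1/(4π·1.41²·5.29) = 0.007567 K/W
ΣR = 0.7362 K/W
ΔT = Q·ΣR = 56.7 × 0.7362 = 41.74 K
Heat flows outward, so T_out = T_in − ΔT = 45.8 − 41.74 = 4.06 °C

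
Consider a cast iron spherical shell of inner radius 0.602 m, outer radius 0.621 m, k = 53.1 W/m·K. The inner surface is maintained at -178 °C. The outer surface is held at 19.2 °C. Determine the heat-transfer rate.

Q = 4πk·ΔT/(1/r₁ − 1/r₂) = 4π × 53.1 × 197.2 / (1/0.602 − 1/0.621) = 2.59×10^6 W

Q = 2590 kW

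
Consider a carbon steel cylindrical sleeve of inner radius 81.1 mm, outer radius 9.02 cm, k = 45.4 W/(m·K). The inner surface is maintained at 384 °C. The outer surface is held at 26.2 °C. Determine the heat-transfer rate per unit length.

Q' = 2πk·ΔT/ln(r₂/r₁) = 2π × 45.4 × 357.8 / ln(0.0902/0.0811) = 9.60×10^5 W/m

Q' = 960 kW/m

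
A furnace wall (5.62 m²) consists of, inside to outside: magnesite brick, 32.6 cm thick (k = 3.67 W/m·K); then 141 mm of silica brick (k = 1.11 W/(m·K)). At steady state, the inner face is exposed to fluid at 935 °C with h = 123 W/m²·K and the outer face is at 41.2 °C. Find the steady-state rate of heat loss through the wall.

Q = 22400 W

Treat each layer as a resistance in series:
  R_conv,in = 1/(hA) = 1/(123·5.62) = 0.001447 K/W
  R_magnesite brick = L/(kA) = 0.326/(3.67·5.62) = 0.01581 K/W
  R_silica brick = L/(kA) = 0.141/(1.11·5.62) = 0.02260 K/W
ΣR = 0.001447 + 0.01581 + 0.02260 = 0.03986 K/W
Q = ΔT/ΣR = (935 °C − 41.2 °C)/0.03986 = 22400 W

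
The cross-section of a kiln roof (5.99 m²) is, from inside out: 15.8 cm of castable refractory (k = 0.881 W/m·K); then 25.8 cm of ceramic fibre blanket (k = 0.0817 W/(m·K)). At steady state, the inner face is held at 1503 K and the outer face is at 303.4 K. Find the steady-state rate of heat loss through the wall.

Treat each layer as a resistance in series:
  R_castable refractory = L/(kA) = 0.158/(0.881·5.99) = 0.02994 K/W
  R_ceramic fibre blanket = L/(kA) = 0.258/(0.0817·5.99) = 0.5272 K/W
ΣR = 0.02994 + 0.5272 = 0.5571 K/W
Q = ΔT/ΣR = (1503 K − 303.4 K)/0.5571 = 2150 W

Q = 2150 W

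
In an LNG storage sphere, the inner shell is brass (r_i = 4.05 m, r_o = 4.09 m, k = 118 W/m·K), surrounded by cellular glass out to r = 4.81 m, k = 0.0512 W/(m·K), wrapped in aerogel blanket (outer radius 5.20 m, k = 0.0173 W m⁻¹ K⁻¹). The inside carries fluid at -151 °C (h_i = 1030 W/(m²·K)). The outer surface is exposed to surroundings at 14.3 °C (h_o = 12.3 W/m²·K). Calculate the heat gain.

Series thermal resistances, inner to outer:
  R_conv,in = 1/(4πr²h) = 1/(4π·4.05²·1030) = 4.710×10^-6 K/W
  R_brass = (1/4.05 − 1/4.09)/(4πk) = 0.002415/(4π·118) = 1.629×10^-6 K/W
  R_cellular glass = (1/4.09 − 1/4.81)/(4πk) = 0.03660/(4π·0.0512) = 0.05688 K/W
  R_aerogel blanket = (1/4.81 − 1/5.20)/(4πk) = 0.01559/(4π·0.0173) = 0.07172 K/W
  R_conv,out = 1/(4πr²h) = 1/(4π·5.20²·12.3) = 2.393×10^-4 K/W
ΣR = 4.710×10^-6 + 1.629×10^-6 + 0.05688 + 0.07172 + 2.393×10^-4 = 0.1288 K/W
Q = ΔT/ΣR = (-151 °C − 14.3 °C)/0.1288 = -1280 W
(Negative Q ⇒ heat flows inward; heat gain = 1280 W.)

Q = 1280 W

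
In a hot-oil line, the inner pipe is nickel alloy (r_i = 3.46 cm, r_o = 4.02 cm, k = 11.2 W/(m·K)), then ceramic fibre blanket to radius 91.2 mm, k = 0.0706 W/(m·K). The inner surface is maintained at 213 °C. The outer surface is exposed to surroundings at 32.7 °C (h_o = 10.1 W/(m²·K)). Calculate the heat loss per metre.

Q' = 89.2 W/m

Series thermal resistances, inner to outer:
  R'_nickel alloy = ln(0.0402/0.0346)/(2πk) = 0.1500/(2π·11.2) = 0.002132 m·K/W
  R'_ceramic fibre blanket = ln(0.0912/0.0402)/(2πk) = 0.8192/(2π·0.0706) = 1.847 m·K/W
  R'_conv,out = 1/(2πr h) = 1/(2π·0.0912·10.1) = 0.1728 m·K/W
ΣR = 0.002132 + 1.847 + 0.1728 = 2.022 m·K/W
Q' = ΔT/ΣR = (213 °C − 32.7 °C)/2.022 = 89.2 W/m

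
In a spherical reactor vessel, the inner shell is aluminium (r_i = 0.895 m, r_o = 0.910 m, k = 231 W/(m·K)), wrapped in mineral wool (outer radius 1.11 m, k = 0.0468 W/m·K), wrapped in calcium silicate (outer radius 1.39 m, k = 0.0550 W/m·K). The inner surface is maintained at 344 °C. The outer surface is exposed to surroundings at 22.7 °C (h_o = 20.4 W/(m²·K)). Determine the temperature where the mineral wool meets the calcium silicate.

Treat each layer as a resistance in series:
  R_aluminium = (1/0.895 − 1/0.910)/(4πk) = 0.01842/(4π·231) = 6.345×10^-6 K/W
  R_mineral wool = (1/0.910 − 1/1.11)/(4πk) = 0.1980/(4π·0.0468) = 0.3367 K/W
  R_calcium silicate = (1/1.11 − 1/1.39)/(4πk) = 0.1815/(4π·0.0550) = 0.2626 K/W
  R_conv,out = 1/(4πr²h) = 1/(4π·1.39²·20.4) = 0.002019 K/W
ΣR = 6.345×10^-6 + 0.3367 + 0.2626 + 0.002019 = 0.6013 K/W
Q = ΔT/ΣR = (344 °C − 22.7 °C)/0.6013 = 534.3 W
From the inner boundary to the mineral wool/calcium silicate interface, ΣR_partial = 0.3367 K/W.
T_interface = T_in − Q·ΣR_partial = 344 °C − (534.3)(0.3367) = 164 °C

T = 164 °C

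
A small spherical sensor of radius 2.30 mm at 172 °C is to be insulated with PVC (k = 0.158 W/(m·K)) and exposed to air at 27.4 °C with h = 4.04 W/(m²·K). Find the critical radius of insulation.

For a sphere, r_cr = 2k_ins/h = 2·0.158/4.04 = 0.0782 m = 7.82 cm

r_cr = 7.82 cm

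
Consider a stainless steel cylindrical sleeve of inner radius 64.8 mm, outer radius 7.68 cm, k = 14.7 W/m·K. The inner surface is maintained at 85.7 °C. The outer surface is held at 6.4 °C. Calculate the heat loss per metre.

Q' = 2πk·ΔT/ln(r₂/r₁) = 2π × 14.7 × 79.3 / ln(0.0768/0.0648) = 43100 W/m

Q' = 43.1 kW/m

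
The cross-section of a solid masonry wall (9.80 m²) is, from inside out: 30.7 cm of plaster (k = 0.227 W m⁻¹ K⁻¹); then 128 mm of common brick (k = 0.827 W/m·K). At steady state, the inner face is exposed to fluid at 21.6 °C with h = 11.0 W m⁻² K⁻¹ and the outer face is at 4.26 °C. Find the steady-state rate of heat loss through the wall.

Q = 106 W

Treat each layer as a resistance in series:
  R_conv,in = 1/(hA) = 1/(11.0·9.80) = 0.009276 K/W
  R_plaster = L/(kA) = 0.307/(0.227·9.80) = 0.1380 K/W
  R_common brick = L/(kA) = 0.128/(0.827·9.80) = 0.01579 K/W
ΣR = 0.009276 + 0.1380 + 0.01579 = 0.1631 K/W
Q = ΔT/ΣR = (21.6 °C − 4.26 °C)/0.1631 = 106 W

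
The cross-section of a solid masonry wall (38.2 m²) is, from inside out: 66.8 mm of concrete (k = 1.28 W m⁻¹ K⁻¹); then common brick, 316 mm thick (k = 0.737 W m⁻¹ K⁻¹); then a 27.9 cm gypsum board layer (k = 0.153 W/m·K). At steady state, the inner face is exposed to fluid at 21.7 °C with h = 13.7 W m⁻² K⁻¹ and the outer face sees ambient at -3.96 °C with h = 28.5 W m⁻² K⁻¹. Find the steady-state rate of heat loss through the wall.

Q = 406 W

Resistance network (inner→outer):
  R_conv,in = 1/(hA) = 1/(13.7·38.2) = 0.001911 K/W
  R_concrete = L/(kA) = 0.0668/(1.28·38.2) = 0.001366 K/W
  R_common brick = L/(kA) = 0.316/(0.737·38.2) = 0.01122 K/W
  R_gypsum board = L/(kA) = 0.279/(0.153·38.2) = 0.04774 K/W
  R_conv,out = 1/(hA) = 1/(28.5·38.2) = 9.185×10^-4 K/W
ΣR = 0.001911 + 0.001366 + 0.01122 + 0.04774 + 9.185×10^-4 = 0.06316 K/W
Q = ΔT/ΣR = (21.7 °C − -3.96 °C)/0.06316 = 406 W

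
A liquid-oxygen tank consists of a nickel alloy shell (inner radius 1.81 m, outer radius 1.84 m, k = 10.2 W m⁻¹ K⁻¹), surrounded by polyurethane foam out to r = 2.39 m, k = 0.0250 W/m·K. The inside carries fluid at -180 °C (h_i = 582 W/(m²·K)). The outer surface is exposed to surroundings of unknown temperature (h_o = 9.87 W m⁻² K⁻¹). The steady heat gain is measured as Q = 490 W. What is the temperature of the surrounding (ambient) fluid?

Series resistances:
  R_conv,in = 1/(4πr²h) = 1/(4π·1.81²·582) = 4.174×10^-5 K/W
  R_nickel alloy = (1/1.81 − 1/1.84)/(4πk) = 0.009008/(4π·10.2) = 7.028×10^-5 K/W
  R_polyurethane foam = (1/1.84 − 1/2.39)/(4πk) = 0.1251/(4π·0.0250) = 0.3981 K/W
  R_conv,out = 1/(4πr²h) = 1/(4π·2.39²·9.87) = 0.001411 K/W
ΣR = 0.3996 K/W
ΔT = Q·ΣR = 490 × 0.3996 = 195.8 K
Heat flows inward, so T_out = T_in + ΔT = -180 + 195.8 = 15.8 °C

T_out = 15.8 °C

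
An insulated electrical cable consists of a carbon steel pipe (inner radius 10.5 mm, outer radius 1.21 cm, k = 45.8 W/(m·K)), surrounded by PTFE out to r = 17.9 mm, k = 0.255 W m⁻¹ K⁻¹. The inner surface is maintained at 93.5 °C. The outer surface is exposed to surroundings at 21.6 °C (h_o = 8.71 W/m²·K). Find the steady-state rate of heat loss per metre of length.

Q' = 56.8 W/m

Treat each layer as a resistance in series:
  R'_carbon steel = ln(0.0121/0.0105)/(2πk) = 0.1418/(2π·45.8) = 4.929×10^-4 m·K/W
  R'_PTFE = ln(0.0179/0.0121)/(2πk) = 0.3916/(2π·0.255) = 0.2444 m·K/W
  R'_conv,out = 1/(2πr h) = 1/(2π·0.0179·8.71) = 1.021 m·K/W
ΣR = 4.929×10^-4 + 0.2444 + 1.021 = 1.266 m·K/W
Q' = ΔT/ΣR = (93.5 °C − 21.6 °C)/1.266 = 56.8 W/m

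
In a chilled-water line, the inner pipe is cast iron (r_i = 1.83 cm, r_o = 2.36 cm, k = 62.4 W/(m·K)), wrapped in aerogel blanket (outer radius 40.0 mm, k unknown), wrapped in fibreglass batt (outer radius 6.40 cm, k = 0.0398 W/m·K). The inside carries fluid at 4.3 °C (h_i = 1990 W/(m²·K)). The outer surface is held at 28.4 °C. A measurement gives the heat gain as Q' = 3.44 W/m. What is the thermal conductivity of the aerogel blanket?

k = 0.0164 W/m·K

ΣR = ΔT/Q' = |4.3 − 28.4|/3.44 = 7.006 m·K/W
Known resistances:
  R'_conv,in = 1/(2πr h) = 1/(2π·0.0183·1990) = 0.004370 m·K/W
  R'_cast iron = ln(0.0236/0.0183)/(2πk) = 0.2543/(2π·62.4) = 6.487×10^-4 m·K/W
  R'_fibreglass batt = ln(0.0640/0.0400)/(2πk) = 0.4700/(2π·0.0398) = 1.879 m·K/W
R_aerogel blanket = ΣR − ΣR_known = 7.006 − 1.884 = 5.122 m·K/W
ln(r₂/r₁)/(2πk) = 5.122 ⇒ k = 0.5276/(2π·5.122) = 0.0164 W/m·K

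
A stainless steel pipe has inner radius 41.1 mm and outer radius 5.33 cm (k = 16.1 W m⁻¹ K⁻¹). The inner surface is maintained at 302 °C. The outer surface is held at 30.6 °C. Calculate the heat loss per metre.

Q' = 106 kW/m

Q' = 2πk·ΔT/ln(r₂/r₁) = 2π × 16.1 × 271.4 / ln(0.0533/0.0411) = 1.06×10^5 W/m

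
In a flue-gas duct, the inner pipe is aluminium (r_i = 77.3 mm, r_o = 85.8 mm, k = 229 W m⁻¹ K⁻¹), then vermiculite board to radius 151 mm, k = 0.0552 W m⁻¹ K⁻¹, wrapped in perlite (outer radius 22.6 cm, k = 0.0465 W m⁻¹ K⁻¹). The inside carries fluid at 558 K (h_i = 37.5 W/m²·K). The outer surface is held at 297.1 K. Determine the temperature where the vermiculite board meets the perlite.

Resistance network (inner→outer):
  R'_conv,in = 1/(2πr h) = 1/(2π·0.0773·37.5) = 0.05490 m·K/W
  R'_aluminium = ln(0.0858/0.0773)/(2πk) = 0.1043/(2π·229) = 7.251×10^-5 m·K/W
  R'_vermiculite board = ln(0.151/0.0858)/(2πk) = 0.5653/(2π·0.0552) = 1.630 m·K/W
  R'_perlite = ln(0.226/0.151)/(2πk) = 0.4033/(2π·0.0465) = 1.380 m·K/W
ΣR = 0.05490 + 7.251×10^-5 + 1.630 + 1.380 = 3.065 m·K/W
Q' = ΔT/ΣR = (558 K − 297.1 K)/3.065 = 85.12 W/m
From the inner boundary to the vermiculite board/perlite interface, ΣR_partial = 1.685 m·K/W.
T_interface = T_in − Q'·ΣR_partial = 558 K − (85.12)(1.685) = 415 K

T = 415 K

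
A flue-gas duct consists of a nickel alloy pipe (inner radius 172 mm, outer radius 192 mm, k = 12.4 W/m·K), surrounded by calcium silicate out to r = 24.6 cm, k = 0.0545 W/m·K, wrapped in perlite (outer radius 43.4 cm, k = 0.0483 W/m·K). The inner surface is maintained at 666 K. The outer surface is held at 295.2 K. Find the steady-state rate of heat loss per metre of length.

Resistance network (inner→outer):
  R'_nickel alloy = ln(0.192/0.172)/(2πk) = 0.1100/(2π·12.4) = 0.001412 m·K/W
  R'_calcium silicate = ln(0.246/0.192)/(2πk) = 0.2478/(2π·0.0545) = 0.7237 m·K/W
  R'_perlite = ln(0.434/0.246)/(2πk) = 0.5677/(2π·0.0483) = 1.871 m·K/W
ΣR = 0.001412 + 0.7237 + 1.871 = 2.596 m·K/W
Q' = ΔT/ΣR = (666 K − 295.2 K)/2.596 = 143 W/m

Q' = 143 W/m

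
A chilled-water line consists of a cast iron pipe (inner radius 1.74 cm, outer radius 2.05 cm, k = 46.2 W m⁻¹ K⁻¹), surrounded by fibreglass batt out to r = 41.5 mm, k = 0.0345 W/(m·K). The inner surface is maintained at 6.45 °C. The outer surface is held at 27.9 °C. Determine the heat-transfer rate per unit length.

Treat each layer as a resistance in series:
  R'_cast iron = ln(0.0205/0.0174)/(2πk) = 0.1640/(2π·46.2) = 5.648×10^-4 m·K/W
  R'_fibreglass batt = ln(0.0415/0.0205)/(2πk) = 0.7053/(2π·0.0345) = 3.254 m·K/W
ΣR = 5.648×10^-4 + 3.254 = 3.255 m·K/W
Q' = ΔT/ΣR = (6.45 °C − 27.9 °C)/3.255 = -6.59 W/m
(Negative Q' ⇒ heat flows inward; heat gain = 6.59 W/m.)

Q' = 6.59 W/m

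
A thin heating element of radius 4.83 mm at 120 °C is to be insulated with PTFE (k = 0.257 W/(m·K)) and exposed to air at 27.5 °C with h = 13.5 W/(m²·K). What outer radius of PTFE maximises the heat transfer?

r_cr = 1.90 cm

For a cylinder, r_cr = k_ins/h = 0.257/13.5 = 0.0190 m = 1.90 cm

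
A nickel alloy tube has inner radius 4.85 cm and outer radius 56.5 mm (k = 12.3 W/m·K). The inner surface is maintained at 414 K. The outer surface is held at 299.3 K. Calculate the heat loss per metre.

Q' = 58.1 kW/m

Q' = 2πk·ΔT/ln(r₂/r₁) = 2π × 12.3 × 114.7 / ln(0.0565/0.0485) = 58100 W/m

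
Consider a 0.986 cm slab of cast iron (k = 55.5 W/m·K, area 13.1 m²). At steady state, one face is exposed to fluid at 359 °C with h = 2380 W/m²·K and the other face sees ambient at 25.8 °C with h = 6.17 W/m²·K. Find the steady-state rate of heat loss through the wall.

Resistance network (inner→outer):
  R_conv,in = 1/(hA) = 1/(2380·13.1) = 3.207×10^-5 K/W
  R_cast iron = L/(kA) = 0.00986/(55.5·13.1) = 1.356×10^-5 K/W
  R_conv,out = 1/(hA) = 1/(6.17·13.1) = 0.01237 K/W
ΣR = 3.207×10^-5 + 1.356×10^-5 + 0.01237 = 0.01242 K/W
Q = ΔT/ΣR = (359 °C − 25.8 °C)/0.01242 = 26800 W

Q = 26800 W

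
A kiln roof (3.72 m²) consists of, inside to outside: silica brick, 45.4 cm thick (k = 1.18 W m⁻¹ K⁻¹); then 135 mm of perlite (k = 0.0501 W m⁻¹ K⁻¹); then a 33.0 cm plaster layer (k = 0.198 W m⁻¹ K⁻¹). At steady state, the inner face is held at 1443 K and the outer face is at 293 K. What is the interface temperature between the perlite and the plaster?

Treat each layer as a resistance in series:
  R_silica brick = L/(kA) = 0.454/(1.18·3.72) = 0.1034 K/W
  R_perlite = L/(kA) = 0.135/(0.0501·3.72) = 0.7244 K/W
  R_plaster = L/(kA) = 0.330/(0.198·3.72) = 0.4480 K/W
ΣR = 0.1034 + 0.7244 + 0.4480 = 1.276 K/W
Q = ΔT/ΣR = (1443 K − 293 K)/1.276 = 901.3 W
From the inner boundary to the perlite/plaster interface, ΣR_partial = 0.8278 K/W.
T_interface = T_in − Q·ΣR_partial = 1443 K − (901.3)(0.8278) = 697 K

T = 697 K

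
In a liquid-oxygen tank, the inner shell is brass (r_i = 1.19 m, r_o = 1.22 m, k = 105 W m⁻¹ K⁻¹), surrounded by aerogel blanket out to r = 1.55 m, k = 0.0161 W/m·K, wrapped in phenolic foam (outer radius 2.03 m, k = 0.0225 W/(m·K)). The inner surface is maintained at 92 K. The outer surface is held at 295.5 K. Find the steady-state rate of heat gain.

Q = 145 W

Resistance network (inner→outer):
  R_brass = (1/1.19 − 1/1.22)/(4πk) = 0.02066/(4π·105) = 1.566×10^-5 K/W
  R_aerogel blanket = (1/1.22 − 1/1.55)/(4πk) = 0.1745/(4π·0.0161) = 0.8626 K/W
  R_phenolic foam = (1/1.55 − 1/2.03)/(4πk) = 0.1526/(4π·0.0225) = 0.5395 K/W
ΣR = 1.566×10^-5 + 0.8626 + 0.5395 = 1.402 K/W
Q = ΔT/ΣR = (92 K − 295.5 K)/1.402 = -145 W
(Negative Q ⇒ heat flows inward; heat gain = 145 W.)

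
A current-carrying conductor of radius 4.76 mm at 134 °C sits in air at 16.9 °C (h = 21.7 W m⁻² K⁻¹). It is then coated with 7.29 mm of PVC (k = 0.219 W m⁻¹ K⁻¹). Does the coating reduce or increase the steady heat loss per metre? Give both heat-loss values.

increases: 76.0 → 91.2 W/m

Critical radius for a cylinder: r_cr = k/h = 0.0101 m = 1.01 cm.
Outer radius after coating: r₂ = 0.00476 + 0.00729 = 0.01205 m.
r₁ < r_cr < r₂: heat loss rises to a maximum at r_cr then falls. Whether the coating helps depends on whether Q(r₂) has dropped back below Q(r₁).
Bare: R = 1/(2πr₁h) = 1.541 m·K/W; Q = 117.1/1.541 = 76.0 W/m.
Coated: R = R_cond + R_conv = 1.284 m·K/W; Q = 117.1/1.284 = 91.2 W/m.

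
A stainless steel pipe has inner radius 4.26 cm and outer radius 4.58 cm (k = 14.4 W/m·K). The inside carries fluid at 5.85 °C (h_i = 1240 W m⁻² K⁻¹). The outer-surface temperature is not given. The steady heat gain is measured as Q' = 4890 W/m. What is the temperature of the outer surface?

Sum the resistances:
  R'_conv,in = 1/(2πr h) = 1/(2π·0.0426·1240) = 0.003013 m·K/W
  R'_stainless steel = ln(0.0458/0.0426)/(2πk) = 0.07243/(2π·14.4) = 8.005×10^-4 m·K/W
ΣR = 0.003813 m·K/W
ΔT = Q'·ΣR = 4890 × 0.003813 = 18.65 K
Heat flows inward, so T_out = T_in + ΔT = 5.85 + 18.65 = 24.5 °C

T_out = 24.5 °C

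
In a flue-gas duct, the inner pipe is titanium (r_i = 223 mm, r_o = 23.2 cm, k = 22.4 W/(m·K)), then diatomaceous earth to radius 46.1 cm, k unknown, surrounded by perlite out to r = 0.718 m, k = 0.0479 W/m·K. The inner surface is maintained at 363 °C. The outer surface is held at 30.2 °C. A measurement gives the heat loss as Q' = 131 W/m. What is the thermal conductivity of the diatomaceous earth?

ΣR = ΔT/Q' = |363 − 30.2|/131 = 2.540 m·K/W
Known resistances:
  R'_titanium = ln(0.232/0.223)/(2πk) = 0.03957/(2π·22.4) = 2.811×10^-4 m·K/W
  R'_perlite = ln(0.718/0.461)/(2πk) = 0.4431/(2π·0.0479) = 1.472 m·K/W
R_diatomaceous earth = ΣR − ΣR_known = 2.540 − 1.472 = 1.068 m·K/W
ln(r₂/r₁)/(2πk) = 1.068 ⇒ k = 0.6867/(2π·1.068) = 0.102 W/m·K

k = 0.102 W/m·K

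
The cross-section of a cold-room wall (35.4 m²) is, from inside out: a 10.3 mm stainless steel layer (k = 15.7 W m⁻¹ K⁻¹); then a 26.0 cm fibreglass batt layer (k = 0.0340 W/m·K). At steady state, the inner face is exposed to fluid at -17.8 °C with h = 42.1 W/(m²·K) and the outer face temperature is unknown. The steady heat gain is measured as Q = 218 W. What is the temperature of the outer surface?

Sum the resistances:
  R_conv,in = 1/(hA) = 1/(42.1·35.4) = 6.710×10^-4 K/W
  R_stainless steel = L/(kA) = 0.0103/(15.7·35.4) = 1.853×10^-5 K/W
  R_fibreglass batt = L/(kA) = 0.260/(0.0340·35.4) = 0.2160 K/W
ΣR = 0.2167 K/W
ΔT = Q·ΣR = 218 × 0.2167 = 47.24 K
Heat flows inward, so T_out = T_in + ΔT = -17.8 + 47.24 = 29.4 °C

T_out = 29.4 °C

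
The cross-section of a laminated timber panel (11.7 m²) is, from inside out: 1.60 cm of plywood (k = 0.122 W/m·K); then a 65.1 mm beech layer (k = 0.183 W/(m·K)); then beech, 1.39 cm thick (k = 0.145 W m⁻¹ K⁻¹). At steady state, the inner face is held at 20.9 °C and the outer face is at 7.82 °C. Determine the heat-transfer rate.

Q = 263 W

Resistance network (inner→outer):
  R_plywood = L/(kA) = 0.0160/(0.122·11.7) = 0.01121 K/W
  R_beech = L/(kA) = 0.0651/(0.183·11.7) = 0.03040 K/W
  R_beech = L/(kA) = 0.0139/(0.145·11.7) = 0.008193 K/W
ΣR = 0.01121 + 0.03040 + 0.008193 = 0.04980 K/W
Q = ΔT/ΣR = (20.9 °C − 7.82 °C)/0.04980 = 263 W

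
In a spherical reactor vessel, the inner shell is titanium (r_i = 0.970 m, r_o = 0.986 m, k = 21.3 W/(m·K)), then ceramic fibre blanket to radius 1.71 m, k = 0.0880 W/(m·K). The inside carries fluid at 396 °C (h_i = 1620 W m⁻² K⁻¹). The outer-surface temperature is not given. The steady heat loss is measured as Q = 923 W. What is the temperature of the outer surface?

T_out = 37.5 °C

Sum the resistances:
  R_conv,in = 1/(4πr²h) = 1/(4π·0.970²·1620) = 5.221×10^-5 K/W
  R_titanium = (1/0.970 − 1/0.986)/(4πk) = 0.01673/(4π·21.3) = 6.250×10^-5 K/W
  R_ceramic fibre blanket = (1/0.986 − 1/1.71)/(4πk) = 0.4294/(4π·0.0880) = 0.3883 K/W
ΣR = 0.3884 K/W
ΔT = Q·ΣR = 923 × 0.3884 = 358.5 K
Heat flows outward, so T_out = T_in − ΔT = 396 − 358.5 = 37.5 °C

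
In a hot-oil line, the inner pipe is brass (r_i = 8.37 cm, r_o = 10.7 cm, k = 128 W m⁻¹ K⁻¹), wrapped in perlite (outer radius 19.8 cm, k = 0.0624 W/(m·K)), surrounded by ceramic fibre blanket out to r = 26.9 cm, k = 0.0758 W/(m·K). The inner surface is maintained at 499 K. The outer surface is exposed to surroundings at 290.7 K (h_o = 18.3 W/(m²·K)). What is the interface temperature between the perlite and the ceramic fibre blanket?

Resistance network (inner→outer):
  R'_brass = ln(0.107/0.0837)/(2πk) = 0.2456/(2π·128) = 3.054×10^-4 m·K/W
  R'_perlite = ln(0.198/0.107)/(2πk) = 0.6154/(2π·0.0624) = 1.570 m·K/W
  R'_ceramic fibre blanket = ln(0.269/0.198)/(2πk) = 0.3064/(2π·0.0758) = 0.6434 m·K/W
  R'_conv,out = 1/(2πr h) = 1/(2π·0.269·18.3) = 0.03233 m·K/W
ΣR = 3.054×10^-4 + 1.570 + 0.6434 + 0.03233 = 2.246 m·K/W
Q' = ΔT/ΣR = (499 K − 290.7 K)/2.246 = 92.74 W/m
From the inner boundary to the perlite/ceramic fibre blanket interface, ΣR_partial = 1.570 m·K/W.
T_interface = T_in − Q'·ΣR_partial = 499 K − (92.74)(1.570) = 353.4 K

T = 353.4 K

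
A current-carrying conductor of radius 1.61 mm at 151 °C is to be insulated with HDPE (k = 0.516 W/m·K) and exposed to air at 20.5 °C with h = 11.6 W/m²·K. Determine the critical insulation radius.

For a cylinder, r_cr = k_ins/h = 0.516/11.6 = 0.0445 m = 4.45 cm

r_cr = 4.45 cm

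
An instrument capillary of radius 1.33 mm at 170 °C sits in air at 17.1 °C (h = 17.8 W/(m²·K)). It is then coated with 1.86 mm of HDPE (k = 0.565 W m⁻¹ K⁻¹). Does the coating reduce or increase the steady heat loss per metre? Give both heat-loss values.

increases: 22.7 → 50.1 W/m

Critical radius for a cylinder: r_cr = k/h = 0.0317 m = 3.17 cm.
Outer radius after coating: r₂ = 0.00133 + 0.00186 = 0.00319 m.
Since r₁ < r_cr and r₂ ≤ r_cr, the coating moves toward the maximum at r_cr — heat loss rises.
Bare: R = 1/(2πr₁h) = 6.723 m·K/W; Q = 152.9/6.723 = 22.7 W/m.
Coated: R = R_cond + R_conv = 3.049 m·K/W; Q = 152.9/3.049 = 50.1 W/m.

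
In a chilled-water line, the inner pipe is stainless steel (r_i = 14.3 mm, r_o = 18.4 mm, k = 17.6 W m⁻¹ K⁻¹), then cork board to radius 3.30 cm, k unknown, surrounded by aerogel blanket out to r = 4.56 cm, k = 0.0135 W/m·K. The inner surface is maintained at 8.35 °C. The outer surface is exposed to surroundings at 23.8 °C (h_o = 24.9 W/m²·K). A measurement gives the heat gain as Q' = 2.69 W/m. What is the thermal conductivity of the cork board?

ΣR = ΔT/Q' = |8.35 − 23.8|/2.69 = 5.743 m·K/W
Known resistances:
  R'_stainless steel = ln(0.0184/0.0143)/(2πk) = 0.2521/(2π·17.6) = 0.002280 m·K/W
  R'_aerogel blanket = ln(0.0456/0.0330)/(2πk) = 0.3234/(2π·0.0135) = 3.813 m·K/W
  R'_conv,out = 1/(2πr h) = 1/(2π·0.0456·24.9) = 0.1402 m·K/W
R_cork board = ΣR − ΣR_known = 5.743 − 3.955 = 1.788 m·K/W
ln(r₂/r₁)/(2πk) = 1.788 ⇒ k = 0.5842/(2π·1.788) = 0.0520 W/m·K

k = 0.0520 W/m·K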